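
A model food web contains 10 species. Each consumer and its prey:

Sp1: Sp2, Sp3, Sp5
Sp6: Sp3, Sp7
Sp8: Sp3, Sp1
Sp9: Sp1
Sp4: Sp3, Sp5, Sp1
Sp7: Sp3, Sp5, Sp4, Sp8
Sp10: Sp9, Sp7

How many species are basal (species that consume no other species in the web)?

3

Basal species (no prey listed): Sp2, Sp3, Sp5.
Count: 3.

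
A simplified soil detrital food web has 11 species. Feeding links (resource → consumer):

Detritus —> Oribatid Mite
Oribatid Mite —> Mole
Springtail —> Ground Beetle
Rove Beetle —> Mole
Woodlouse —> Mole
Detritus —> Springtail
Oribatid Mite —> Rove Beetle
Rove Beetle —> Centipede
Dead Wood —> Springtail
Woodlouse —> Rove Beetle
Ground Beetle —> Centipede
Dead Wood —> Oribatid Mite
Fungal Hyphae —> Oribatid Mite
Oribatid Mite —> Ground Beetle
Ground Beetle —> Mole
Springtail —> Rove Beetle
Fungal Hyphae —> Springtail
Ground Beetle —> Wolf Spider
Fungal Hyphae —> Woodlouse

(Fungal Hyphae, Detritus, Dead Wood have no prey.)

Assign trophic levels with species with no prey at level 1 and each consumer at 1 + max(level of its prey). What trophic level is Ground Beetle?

Trophic level 3

Fungal Hyphae has no prey (basal) → level 1.
Springtail eats Fungal Hyphae (level 1); other prey at levels: Detritus 1, Dead Wood 1 → level 2.
Ground Beetle eats Springtail (level 2); other prey at levels: Oribatid Mite 2 → level 3.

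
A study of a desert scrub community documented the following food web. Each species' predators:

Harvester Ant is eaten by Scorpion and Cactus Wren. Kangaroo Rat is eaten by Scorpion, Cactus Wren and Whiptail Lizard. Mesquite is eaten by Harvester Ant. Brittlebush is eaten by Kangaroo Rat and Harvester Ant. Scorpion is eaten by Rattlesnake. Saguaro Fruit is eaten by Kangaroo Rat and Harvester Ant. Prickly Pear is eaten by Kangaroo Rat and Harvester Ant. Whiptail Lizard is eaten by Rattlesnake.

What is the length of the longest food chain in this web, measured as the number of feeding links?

One longest chain: Saguaro Fruit → Kangaroo Rat → Whiptail Lizard → Rattlesnake.
It has 4 species and 3 links.

3 links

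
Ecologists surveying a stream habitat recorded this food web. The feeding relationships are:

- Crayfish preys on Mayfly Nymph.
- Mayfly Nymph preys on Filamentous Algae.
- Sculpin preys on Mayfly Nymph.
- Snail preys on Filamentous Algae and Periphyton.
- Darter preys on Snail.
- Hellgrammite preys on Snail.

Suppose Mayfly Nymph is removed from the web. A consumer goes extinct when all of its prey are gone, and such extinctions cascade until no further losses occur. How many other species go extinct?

2

Remove Mayfly Nymph.
Round 1: Sculpin (all prey gone), Crayfish (all prey gone) → extinct.
No further losses. Total secondary extinctions: 2.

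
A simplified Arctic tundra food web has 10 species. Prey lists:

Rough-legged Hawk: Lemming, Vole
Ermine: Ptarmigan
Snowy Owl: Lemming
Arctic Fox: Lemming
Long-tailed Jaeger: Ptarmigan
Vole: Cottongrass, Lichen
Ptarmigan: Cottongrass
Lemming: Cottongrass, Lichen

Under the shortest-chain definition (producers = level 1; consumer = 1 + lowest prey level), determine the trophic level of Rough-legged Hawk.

Cottongrass is a producer → level 1.
Lemming eats Cottongrass → level 2.
Rough-legged Hawk eats Lemming → level 3.
No prey of Rough-legged Hawk is below level 2, so 3 is the minimum.

Trophic level 3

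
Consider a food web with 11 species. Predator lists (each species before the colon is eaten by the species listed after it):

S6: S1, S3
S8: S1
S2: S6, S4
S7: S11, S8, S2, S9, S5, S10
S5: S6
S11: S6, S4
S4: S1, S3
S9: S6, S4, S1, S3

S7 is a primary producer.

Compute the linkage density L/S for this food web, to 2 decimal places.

There are L = 20 links among S = 11 species.
L/S = 20/11 = 1.8182 ≈ 1.82.

L/S = 1.82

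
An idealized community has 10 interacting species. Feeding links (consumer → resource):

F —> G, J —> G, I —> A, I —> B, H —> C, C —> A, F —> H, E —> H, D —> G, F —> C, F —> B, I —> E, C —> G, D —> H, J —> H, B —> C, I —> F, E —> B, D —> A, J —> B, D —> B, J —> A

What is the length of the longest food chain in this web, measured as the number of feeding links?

4 links

One longest chain: A → C → H → F → I.
It has 5 species and 4 links.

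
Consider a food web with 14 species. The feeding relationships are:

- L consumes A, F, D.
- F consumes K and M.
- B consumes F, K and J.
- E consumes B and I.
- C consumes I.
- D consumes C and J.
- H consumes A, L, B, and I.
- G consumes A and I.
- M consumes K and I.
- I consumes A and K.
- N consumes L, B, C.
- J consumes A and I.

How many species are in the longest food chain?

6 species

One longest chain: A → I → M → F → B → E.
It has 6 species and 5 links.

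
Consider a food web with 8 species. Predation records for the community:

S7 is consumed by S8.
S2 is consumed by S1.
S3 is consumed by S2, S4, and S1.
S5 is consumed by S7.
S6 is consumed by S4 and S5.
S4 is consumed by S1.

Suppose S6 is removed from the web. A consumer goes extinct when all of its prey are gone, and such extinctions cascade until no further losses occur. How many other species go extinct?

Remove S6.
Round 1: S5 (all prey gone) → extinct.
Round 2: S7 (all prey gone) → extinct.
Round 3: S8 (all prey gone) → extinct.
No further losses. Total secondary extinctions: 3.

3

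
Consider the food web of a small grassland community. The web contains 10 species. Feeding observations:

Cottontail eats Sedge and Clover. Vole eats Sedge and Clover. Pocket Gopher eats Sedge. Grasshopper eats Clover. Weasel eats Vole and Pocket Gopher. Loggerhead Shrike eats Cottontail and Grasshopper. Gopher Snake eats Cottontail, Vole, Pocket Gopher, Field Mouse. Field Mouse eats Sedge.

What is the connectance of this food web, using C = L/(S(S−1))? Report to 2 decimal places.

C = 0.17

The web has S = 10 species and L = 15 feeding links.
C = L / (S(S−1)) = 15 / 90 = 0.1667 ≈ 0.17.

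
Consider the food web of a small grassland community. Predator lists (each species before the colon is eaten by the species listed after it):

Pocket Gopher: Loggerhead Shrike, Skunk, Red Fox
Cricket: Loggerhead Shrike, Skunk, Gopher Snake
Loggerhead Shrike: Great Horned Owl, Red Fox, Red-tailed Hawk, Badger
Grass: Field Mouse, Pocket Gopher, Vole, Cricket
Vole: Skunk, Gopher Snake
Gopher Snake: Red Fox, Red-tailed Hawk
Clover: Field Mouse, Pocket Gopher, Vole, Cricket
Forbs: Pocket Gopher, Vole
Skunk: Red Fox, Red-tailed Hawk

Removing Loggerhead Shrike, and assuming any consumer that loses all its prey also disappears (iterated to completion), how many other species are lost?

Remove Loggerhead Shrike.
Round 1: Great Horned Owl (all prey gone), Badger (all prey gone) → extinct.
No further losses. Total secondary extinctions: 2.

2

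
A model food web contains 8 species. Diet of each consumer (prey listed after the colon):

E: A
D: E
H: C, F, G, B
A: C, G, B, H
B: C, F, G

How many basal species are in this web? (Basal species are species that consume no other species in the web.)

Basal species (no prey listed): C, F, G.
Count: 3.

3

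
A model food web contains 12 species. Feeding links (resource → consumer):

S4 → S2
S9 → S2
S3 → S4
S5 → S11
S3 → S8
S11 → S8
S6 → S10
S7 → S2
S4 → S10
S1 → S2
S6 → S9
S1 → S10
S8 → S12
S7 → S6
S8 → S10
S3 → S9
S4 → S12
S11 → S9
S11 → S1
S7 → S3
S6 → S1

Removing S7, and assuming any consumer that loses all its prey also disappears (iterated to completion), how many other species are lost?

Remove S7.
Round 1: S6 (all prey gone), S3 (all prey gone) → extinct.
Round 2: S4 (all prey gone) → extinct.
No further losses. Total secondary extinctions: 3.

3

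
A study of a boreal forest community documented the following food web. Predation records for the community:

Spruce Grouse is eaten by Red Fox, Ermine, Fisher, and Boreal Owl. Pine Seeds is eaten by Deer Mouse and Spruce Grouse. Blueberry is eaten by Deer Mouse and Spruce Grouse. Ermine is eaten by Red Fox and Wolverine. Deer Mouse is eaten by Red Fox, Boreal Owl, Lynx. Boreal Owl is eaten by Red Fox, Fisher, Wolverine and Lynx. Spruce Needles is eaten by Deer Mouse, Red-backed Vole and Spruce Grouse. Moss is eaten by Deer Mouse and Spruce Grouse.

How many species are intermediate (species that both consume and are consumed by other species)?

Intermediate species (has both prey and predators): Spruce Grouse, Deer Mouse, Ermine, Boreal Owl.
Count: 4.

4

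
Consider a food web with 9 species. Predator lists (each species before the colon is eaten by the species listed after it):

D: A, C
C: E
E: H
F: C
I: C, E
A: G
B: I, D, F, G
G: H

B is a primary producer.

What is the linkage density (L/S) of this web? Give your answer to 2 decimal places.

There are L = 13 links among S = 9 species.
L/S = 13/9 = 1.4444 ≈ 1.44.

L/S = 1.44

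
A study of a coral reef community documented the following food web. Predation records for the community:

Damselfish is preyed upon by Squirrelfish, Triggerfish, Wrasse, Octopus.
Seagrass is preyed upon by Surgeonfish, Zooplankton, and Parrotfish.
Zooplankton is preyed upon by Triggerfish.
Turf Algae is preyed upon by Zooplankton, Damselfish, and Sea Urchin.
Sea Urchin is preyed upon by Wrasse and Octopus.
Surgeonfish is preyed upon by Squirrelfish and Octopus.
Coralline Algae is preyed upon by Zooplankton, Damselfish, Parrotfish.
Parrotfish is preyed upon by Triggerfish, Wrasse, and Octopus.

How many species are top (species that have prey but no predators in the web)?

4

Top species (has prey, but nothing eats it): Triggerfish, Squirrelfish, Octopus, Wrasse.
Count: 4.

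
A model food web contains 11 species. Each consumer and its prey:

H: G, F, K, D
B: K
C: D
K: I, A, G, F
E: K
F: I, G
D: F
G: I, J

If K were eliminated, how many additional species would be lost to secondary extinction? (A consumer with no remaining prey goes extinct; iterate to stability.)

2

Remove K.
Round 1: E (all prey gone), B (all prey gone) → extinct.
No further losses. Total secondary extinctions: 2.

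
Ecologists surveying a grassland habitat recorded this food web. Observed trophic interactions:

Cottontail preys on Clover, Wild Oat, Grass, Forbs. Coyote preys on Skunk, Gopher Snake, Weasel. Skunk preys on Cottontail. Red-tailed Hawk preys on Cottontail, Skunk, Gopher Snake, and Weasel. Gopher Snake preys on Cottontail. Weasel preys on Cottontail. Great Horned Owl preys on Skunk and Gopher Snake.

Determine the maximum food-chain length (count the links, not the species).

One longest chain: Grass → Cottontail → Skunk → Coyote.
It has 4 species and 3 links.

3 links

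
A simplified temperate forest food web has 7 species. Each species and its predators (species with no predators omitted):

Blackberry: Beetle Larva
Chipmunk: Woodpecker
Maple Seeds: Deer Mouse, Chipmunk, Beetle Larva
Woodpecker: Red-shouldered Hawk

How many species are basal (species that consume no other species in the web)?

Basal species (no prey listed): Blackberry, Maple Seeds.
Count: 2.

2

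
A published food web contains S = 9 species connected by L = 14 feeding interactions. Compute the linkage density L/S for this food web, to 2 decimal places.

L/S = 1.56

There are L = 14 links among S = 9 species.
L/S = 14/9 = 1.5556 ≈ 1.56.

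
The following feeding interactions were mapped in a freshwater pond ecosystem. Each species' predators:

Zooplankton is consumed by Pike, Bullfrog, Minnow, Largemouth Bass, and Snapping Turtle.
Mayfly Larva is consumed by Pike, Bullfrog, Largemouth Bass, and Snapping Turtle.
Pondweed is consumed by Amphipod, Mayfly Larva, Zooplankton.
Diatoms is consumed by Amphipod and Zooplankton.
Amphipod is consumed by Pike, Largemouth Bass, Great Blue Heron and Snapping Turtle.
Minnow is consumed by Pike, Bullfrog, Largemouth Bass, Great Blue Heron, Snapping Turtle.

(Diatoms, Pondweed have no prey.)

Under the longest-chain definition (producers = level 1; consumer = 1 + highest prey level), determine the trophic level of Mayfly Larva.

Pondweed is a producer → level 1.
Mayfly Larva eats Pondweed → level 2.

Trophic level 2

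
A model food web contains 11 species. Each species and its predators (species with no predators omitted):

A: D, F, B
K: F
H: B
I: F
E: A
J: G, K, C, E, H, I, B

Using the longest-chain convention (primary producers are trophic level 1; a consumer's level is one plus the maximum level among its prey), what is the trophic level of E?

J is a producer → level 1.
E eats J → level 2.

Trophic level 2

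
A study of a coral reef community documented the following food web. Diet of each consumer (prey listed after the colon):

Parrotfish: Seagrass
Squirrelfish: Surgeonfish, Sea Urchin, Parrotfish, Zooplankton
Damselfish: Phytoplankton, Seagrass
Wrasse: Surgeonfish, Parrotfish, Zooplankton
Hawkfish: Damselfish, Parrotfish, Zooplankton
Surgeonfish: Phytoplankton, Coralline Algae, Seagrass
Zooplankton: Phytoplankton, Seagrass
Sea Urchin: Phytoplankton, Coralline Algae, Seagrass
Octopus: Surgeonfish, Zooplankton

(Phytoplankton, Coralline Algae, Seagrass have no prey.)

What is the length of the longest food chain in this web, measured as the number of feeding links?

2 links

One longest chain: Phytoplankton → Surgeonfish → Octopus.
It has 3 species and 2 links.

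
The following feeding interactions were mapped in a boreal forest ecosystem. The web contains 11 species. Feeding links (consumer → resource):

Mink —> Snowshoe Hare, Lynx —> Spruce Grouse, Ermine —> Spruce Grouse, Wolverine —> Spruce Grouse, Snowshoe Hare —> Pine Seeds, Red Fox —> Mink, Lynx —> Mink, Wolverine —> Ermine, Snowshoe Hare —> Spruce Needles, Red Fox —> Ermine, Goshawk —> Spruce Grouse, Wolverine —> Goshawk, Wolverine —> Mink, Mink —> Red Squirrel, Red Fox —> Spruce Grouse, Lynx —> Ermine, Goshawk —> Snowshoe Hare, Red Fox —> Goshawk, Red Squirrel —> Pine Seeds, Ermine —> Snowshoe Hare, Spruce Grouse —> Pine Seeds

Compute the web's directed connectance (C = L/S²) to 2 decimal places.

The web has S = 11 species and L = 21 feeding links.
C = L / S² = 21 / 121 = 0.1736 ≈ 0.17.

C = 0.17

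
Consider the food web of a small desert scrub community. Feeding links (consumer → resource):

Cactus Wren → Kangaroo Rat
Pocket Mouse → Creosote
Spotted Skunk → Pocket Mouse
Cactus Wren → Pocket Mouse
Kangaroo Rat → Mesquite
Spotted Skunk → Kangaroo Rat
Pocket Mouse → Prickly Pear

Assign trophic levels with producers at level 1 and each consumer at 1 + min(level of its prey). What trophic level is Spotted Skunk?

Mesquite is a producer → level 1.
Kangaroo Rat eats Mesquite → level 2.
Spotted Skunk eats Kangaroo Rat → level 3.
No prey of Spotted Skunk is below level 2, so 3 is the minimum.

Trophic level 3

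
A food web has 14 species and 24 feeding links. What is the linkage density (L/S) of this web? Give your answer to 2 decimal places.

L/S = 1.71

There are L = 24 links among S = 14 species.
L/S = 24/14 = 1.7143 ≈ 1.71.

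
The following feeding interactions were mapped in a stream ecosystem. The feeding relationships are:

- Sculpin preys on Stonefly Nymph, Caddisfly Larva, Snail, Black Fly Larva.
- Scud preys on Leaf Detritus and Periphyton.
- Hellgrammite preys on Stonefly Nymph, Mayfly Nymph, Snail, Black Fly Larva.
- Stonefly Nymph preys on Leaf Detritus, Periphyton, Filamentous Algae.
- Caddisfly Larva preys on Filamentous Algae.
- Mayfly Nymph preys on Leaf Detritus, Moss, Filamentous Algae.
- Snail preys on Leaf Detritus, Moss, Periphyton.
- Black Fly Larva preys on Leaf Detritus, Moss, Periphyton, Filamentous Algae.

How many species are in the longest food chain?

One longest chain: Filamentous Algae → Caddisfly Larva → Sculpin.
It has 3 species and 2 links.

3 species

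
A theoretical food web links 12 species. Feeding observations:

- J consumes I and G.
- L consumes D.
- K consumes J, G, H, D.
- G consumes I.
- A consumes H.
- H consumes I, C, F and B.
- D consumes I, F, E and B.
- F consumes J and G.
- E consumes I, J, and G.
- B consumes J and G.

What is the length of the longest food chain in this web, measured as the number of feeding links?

5 links

One longest chain: I → G → J → E → D → L.
It has 6 species and 5 links.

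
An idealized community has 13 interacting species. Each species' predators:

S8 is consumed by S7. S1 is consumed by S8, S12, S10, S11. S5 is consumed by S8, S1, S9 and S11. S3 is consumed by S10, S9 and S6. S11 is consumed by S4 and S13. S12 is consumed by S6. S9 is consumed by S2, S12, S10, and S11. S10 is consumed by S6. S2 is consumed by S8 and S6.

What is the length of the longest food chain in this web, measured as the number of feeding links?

4 links

One longest chain: S3 → S9 → S2 → S8 → S7.
It has 5 species and 4 links.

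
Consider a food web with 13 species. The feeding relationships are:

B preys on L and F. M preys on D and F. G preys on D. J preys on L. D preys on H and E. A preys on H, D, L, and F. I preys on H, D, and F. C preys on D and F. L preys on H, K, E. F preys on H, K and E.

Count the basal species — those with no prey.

Basal species (no prey listed): E, K, H.
Count: 3.

3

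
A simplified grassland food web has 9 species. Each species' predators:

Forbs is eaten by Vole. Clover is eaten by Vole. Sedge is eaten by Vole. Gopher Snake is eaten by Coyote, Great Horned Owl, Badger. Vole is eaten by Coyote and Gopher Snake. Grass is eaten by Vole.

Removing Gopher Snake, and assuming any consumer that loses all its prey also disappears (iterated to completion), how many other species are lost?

Remove Gopher Snake.
Round 1: Great Horned Owl (all prey gone), Badger (all prey gone) → extinct.
No further losses. Total secondary extinctions: 2.

2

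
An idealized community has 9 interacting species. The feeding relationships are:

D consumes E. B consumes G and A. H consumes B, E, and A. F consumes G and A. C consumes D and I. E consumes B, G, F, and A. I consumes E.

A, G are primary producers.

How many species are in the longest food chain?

5 species

One longest chain: A → B → E → D → C.
It has 5 species and 4 links.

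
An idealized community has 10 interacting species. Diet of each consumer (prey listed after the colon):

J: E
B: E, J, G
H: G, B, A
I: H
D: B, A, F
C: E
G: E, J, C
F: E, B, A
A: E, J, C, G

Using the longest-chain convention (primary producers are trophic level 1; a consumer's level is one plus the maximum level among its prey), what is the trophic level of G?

E is a producer → level 1.
J eats E → level 2.
G eats J (level 2); other prey at levels: E 1, C 2 → level 3.

Trophic level 3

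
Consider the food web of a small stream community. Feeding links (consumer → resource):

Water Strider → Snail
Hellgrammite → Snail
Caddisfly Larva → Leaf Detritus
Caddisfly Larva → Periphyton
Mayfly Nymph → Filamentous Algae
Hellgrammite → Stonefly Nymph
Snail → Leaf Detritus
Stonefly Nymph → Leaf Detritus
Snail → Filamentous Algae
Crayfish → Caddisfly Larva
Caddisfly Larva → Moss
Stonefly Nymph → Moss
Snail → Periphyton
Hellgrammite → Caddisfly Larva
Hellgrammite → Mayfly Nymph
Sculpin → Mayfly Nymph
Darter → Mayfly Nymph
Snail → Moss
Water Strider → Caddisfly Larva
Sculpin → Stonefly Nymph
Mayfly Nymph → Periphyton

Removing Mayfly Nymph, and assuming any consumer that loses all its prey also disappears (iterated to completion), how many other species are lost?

1

Remove Mayfly Nymph.
Round 1: Darter (all prey gone) → extinct.
No further losses. Total secondary extinctions: 1.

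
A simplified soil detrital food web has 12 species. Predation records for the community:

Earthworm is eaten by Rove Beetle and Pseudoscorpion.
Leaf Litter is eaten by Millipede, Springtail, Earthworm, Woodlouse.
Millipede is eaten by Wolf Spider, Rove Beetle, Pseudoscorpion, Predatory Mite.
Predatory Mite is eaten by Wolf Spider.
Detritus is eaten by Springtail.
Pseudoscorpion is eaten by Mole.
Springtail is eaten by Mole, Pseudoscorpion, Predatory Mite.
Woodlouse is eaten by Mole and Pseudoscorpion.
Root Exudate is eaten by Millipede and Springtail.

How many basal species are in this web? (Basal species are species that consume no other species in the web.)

Basal species (no prey listed): Detritus, Leaf Litter, Root Exudate.
Count: 3.

3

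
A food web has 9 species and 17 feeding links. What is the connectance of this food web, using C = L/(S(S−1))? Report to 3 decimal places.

C = 0.236

The web has S = 9 species and L = 17 feeding links.
C = L / (S(S−1)) = 17 / 72 = 0.2361 ≈ 0.236.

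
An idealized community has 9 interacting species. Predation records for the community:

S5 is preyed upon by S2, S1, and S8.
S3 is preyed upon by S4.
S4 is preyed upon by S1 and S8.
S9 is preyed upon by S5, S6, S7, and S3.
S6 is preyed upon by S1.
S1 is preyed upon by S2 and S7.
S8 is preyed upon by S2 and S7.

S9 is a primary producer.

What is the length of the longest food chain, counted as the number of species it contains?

5 species

One longest chain: S9 → S3 → S4 → S8 → S7.
It has 5 species and 4 links.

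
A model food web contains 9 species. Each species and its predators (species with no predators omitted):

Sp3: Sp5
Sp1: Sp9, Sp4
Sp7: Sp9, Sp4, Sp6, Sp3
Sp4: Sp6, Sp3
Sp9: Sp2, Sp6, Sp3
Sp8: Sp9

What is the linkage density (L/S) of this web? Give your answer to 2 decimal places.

There are L = 13 links among S = 9 species.
L/S = 13/9 = 1.4444 ≈ 1.44.

L/S = 1.44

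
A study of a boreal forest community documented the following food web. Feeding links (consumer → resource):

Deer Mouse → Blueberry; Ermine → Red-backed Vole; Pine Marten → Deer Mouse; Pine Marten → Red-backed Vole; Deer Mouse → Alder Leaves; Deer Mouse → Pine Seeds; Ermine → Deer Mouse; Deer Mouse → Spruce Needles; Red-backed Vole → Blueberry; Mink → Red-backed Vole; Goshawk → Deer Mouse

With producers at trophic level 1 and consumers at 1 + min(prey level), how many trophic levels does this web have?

3

Producers (level 1): Pine Seeds, Blueberry, Alder Leaves, Spruce Needles.
Following each consumer down to its lowest-level prey: Pine Seeds → Deer Mouse → Goshawk (levels 1 through 3).
All prey of Goshawk (Deer Mouse 2) are at level 2 or above, so Goshawk is at level 1 + 2 = 3.
Every consumer has at least one prey at level 2 or below, so none exceeds level 3.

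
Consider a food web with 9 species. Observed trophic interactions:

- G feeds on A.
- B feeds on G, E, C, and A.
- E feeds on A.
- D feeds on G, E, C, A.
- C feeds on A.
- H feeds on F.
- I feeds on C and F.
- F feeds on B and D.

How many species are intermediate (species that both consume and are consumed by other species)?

Intermediate species (has both prey and predators): C, E, G, B, D, F.
Count: 6.

6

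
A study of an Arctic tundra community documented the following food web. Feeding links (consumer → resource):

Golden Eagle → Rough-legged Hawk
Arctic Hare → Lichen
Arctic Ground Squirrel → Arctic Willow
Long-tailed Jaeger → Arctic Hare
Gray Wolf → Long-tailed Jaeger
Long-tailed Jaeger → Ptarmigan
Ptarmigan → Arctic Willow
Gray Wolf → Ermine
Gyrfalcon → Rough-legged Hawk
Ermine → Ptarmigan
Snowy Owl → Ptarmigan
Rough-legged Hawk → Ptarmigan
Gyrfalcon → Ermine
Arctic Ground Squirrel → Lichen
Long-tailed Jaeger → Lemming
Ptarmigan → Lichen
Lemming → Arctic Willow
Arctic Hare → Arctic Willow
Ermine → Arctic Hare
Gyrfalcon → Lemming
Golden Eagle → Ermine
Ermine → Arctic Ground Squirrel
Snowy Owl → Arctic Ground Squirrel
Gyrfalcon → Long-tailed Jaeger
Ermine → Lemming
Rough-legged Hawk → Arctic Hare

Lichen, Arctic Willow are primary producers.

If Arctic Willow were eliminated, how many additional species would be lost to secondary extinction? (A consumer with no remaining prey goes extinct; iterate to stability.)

Remove Arctic Willow.
Round 1: Lemming (all prey gone) → extinct.
No further losses. Total secondary extinctions: 1.

1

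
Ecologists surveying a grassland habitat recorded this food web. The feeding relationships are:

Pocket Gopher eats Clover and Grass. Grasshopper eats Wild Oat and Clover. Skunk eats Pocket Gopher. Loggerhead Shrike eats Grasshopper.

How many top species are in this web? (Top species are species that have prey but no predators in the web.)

2

Top species (has prey, but nothing eats it): Skunk, Loggerhead Shrike.
Count: 2.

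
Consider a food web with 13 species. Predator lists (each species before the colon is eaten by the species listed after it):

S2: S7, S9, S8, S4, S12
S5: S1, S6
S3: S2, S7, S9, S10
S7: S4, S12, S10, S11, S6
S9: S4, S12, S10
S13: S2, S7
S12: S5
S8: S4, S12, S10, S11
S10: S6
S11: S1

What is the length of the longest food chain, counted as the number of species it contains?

6 species

One longest chain: S3 → S2 → S7 → S12 → S5 → S1.
It has 6 species and 5 links.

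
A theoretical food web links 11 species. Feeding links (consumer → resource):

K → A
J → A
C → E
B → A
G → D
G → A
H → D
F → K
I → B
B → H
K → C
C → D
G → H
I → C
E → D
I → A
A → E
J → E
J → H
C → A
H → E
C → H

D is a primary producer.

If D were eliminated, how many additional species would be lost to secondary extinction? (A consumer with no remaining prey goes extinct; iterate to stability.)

Remove D.
Round 1: E (all prey gone) → extinct.
Round 2: A (all prey gone), H (all prey gone) → extinct.
Round 3: J (all prey gone), B (all prey gone), G (all prey gone), C (all prey gone) → extinct.
Round 4: K (all prey gone), I (all prey gone) → extinct.
Round 5: F (all prey gone) → extinct.
No further losses. Total secondary extinctions: 10.

10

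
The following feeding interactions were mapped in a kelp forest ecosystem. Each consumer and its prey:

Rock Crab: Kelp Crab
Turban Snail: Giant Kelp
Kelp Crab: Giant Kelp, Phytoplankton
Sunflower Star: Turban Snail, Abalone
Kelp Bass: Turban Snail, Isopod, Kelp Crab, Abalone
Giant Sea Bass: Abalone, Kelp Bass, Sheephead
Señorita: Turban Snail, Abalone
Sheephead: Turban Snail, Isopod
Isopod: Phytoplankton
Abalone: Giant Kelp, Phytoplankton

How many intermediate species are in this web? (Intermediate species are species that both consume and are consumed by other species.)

6

Intermediate species (has both prey and predators): Turban Snail, Isopod, Kelp Crab, Abalone, Kelp Bass, Sheephead.
Count: 6.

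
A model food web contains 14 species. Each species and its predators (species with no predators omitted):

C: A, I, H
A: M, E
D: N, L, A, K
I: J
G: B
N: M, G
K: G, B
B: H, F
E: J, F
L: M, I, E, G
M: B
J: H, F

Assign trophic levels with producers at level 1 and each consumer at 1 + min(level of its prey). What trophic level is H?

Trophic level 2

C is a producer → level 1.
H eats C → level 2.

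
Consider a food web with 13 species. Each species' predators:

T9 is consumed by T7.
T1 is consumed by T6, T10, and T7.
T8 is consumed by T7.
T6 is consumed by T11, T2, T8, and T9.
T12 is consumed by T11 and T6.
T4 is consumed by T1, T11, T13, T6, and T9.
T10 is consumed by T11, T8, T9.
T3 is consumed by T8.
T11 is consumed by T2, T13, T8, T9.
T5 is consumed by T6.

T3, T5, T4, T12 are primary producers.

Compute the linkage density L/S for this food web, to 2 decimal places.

There are L = 25 links among S = 13 species.
L/S = 25/13 = 1.9231 ≈ 1.92.

L/S = 1.92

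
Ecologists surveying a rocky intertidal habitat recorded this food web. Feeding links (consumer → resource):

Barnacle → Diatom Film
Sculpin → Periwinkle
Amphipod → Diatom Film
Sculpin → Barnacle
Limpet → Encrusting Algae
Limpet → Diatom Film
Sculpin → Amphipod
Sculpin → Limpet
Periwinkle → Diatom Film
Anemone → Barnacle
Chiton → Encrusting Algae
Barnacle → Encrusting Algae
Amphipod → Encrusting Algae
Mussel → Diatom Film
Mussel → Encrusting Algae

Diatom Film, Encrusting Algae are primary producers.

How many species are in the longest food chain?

3 species

One longest chain: Diatom Film → Barnacle → Anemone.
It has 3 species and 2 links.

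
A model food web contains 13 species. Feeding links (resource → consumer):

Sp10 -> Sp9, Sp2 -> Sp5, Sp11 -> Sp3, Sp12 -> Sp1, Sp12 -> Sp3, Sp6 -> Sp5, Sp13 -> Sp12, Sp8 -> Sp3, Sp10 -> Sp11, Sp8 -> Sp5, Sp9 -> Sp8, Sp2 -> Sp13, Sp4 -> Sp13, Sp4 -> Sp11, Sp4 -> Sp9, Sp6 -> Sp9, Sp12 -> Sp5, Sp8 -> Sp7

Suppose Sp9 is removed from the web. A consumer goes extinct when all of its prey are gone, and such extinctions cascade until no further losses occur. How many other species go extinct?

Remove Sp9.
Round 1: Sp8 (all prey gone) → extinct.
Round 2: Sp7 (all prey gone) → extinct.
No further losses. Total secondary extinctions: 2.

2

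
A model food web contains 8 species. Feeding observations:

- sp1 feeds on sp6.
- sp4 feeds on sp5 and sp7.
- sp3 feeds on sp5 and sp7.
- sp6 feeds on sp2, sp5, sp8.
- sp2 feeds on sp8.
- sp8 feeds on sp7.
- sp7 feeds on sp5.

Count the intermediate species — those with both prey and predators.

4

Intermediate species (has both prey and predators): sp7, sp8, sp2, sp6.
Count: 4.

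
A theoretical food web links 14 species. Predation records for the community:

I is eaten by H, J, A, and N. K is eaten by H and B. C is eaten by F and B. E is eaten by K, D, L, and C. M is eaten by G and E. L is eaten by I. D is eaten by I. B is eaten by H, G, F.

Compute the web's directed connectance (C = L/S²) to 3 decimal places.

C = 0.097

The web has S = 14 species and L = 19 feeding links.
C = L / S² = 19 / 196 = 0.0969 ≈ 0.097.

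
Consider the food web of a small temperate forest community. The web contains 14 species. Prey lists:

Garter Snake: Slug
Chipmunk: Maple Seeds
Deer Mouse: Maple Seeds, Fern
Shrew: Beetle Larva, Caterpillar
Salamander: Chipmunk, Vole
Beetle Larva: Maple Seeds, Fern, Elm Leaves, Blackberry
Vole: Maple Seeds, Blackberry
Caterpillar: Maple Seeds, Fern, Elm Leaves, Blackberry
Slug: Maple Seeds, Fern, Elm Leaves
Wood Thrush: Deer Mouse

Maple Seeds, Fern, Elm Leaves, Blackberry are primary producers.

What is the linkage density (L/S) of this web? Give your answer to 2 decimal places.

L/S = 1.57

There are L = 22 links among S = 14 species.
L/S = 22/14 = 1.5714 ≈ 1.57.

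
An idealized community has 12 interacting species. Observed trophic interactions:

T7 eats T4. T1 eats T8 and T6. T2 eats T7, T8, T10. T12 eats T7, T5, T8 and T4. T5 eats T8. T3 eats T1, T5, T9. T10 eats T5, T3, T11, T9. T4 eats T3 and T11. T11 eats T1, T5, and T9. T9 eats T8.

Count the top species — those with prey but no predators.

Top species (has prey, but nothing eats it): T2, T12.
Count: 2.

2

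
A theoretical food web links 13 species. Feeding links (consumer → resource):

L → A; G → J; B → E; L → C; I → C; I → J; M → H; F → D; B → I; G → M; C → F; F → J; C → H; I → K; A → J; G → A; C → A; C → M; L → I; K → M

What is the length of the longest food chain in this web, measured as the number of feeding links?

One longest chain: D → F → C → I → B.
It has 5 species and 4 links.

4 links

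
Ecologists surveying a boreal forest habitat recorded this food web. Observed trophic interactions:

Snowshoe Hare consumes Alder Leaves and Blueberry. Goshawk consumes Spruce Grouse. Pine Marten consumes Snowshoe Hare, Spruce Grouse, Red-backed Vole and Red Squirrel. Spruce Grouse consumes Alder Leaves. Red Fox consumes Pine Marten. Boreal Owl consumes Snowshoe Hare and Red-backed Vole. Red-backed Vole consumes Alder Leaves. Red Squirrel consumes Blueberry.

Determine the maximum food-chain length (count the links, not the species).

3 links

One longest chain: Alder Leaves → Spruce Grouse → Pine Marten → Red Fox.
It has 4 species and 3 links.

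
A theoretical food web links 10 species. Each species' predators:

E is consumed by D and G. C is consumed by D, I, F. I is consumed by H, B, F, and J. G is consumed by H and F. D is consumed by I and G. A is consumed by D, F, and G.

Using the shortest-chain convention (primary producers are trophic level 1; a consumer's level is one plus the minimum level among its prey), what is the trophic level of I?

Trophic level 2

C is a producer → level 1.
I eats C → level 2.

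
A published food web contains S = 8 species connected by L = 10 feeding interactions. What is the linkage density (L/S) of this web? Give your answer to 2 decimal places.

There are L = 10 links among S = 8 species.
L/S = 10/8 = 1.2500 ≈ 1.25.

L/S = 1.25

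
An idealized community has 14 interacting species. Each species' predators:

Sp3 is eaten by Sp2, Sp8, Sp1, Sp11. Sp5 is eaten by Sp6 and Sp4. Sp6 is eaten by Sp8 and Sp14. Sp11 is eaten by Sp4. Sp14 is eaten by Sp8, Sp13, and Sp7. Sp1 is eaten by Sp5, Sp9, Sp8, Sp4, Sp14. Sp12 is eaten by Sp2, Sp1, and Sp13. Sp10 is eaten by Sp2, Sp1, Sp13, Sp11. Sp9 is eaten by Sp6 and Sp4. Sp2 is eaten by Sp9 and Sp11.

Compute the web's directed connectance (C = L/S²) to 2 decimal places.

C = 0.14

The web has S = 14 species and L = 28 feeding links.
C = L / S² = 28 / 196 = 0.1429 ≈ 0.14.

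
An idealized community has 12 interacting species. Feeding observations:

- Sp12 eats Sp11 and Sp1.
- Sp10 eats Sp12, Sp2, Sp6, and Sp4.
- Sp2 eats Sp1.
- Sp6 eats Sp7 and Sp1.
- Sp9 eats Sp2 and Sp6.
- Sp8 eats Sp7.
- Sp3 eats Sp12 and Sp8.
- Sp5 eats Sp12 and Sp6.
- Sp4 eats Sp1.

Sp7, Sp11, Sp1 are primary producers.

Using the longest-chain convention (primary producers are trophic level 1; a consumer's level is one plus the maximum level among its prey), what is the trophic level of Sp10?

Sp7 is a producer → level 1.
Sp6 eats Sp7 (level 1); other prey at levels: Sp1 1 → level 2.
Sp10 eats Sp6 (level 2); other prey at levels: Sp12 2, Sp4 2, Sp2 2 → level 3.

Trophic level 3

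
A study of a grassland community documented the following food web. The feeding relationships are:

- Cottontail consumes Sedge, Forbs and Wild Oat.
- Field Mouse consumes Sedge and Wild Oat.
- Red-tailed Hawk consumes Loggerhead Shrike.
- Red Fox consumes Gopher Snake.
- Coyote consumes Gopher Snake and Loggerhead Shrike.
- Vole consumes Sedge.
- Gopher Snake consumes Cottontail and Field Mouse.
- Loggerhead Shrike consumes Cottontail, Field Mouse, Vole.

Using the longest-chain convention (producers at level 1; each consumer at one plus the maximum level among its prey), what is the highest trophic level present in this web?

4

Producers (level 1): Forbs, Sedge, Wild Oat.
Sedge → Field Mouse → Loggerhead Shrike → Red-tailed Hawk gives Red-tailed Hawk level 4.
No species has a prey at level 4, so no species reaches level 5.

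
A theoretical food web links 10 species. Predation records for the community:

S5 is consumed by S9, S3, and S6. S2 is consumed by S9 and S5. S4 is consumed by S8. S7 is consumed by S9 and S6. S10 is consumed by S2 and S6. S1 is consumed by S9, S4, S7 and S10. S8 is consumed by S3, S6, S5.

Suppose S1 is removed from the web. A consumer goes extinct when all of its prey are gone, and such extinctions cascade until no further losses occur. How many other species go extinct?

Remove S1.
Round 1: S4 (all prey gone), S7 (all prey gone), S10 (all prey gone) → extinct.
Round 2: S2 (all prey gone), S8 (all prey gone) → extinct.
Round 3: S5 (all prey gone) → extinct.
Round 4: S9 (all prey gone), S6 (all prey gone), S3 (all prey gone) → extinct.
No further losses. Total secondary extinctions: 9.

9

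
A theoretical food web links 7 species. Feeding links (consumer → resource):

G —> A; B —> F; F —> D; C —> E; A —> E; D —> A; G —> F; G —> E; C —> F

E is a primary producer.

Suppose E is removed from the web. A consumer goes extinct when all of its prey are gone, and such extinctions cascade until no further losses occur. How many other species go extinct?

Remove E.
Round 1: A (all prey gone) → extinct.
Round 2: D (all prey gone) → extinct.
Round 3: F (all prey gone) → extinct.
Round 4: C (all prey gone), G (all prey gone), B (all prey gone) → extinct.
No further losses. Total secondary extinctions: 6.

6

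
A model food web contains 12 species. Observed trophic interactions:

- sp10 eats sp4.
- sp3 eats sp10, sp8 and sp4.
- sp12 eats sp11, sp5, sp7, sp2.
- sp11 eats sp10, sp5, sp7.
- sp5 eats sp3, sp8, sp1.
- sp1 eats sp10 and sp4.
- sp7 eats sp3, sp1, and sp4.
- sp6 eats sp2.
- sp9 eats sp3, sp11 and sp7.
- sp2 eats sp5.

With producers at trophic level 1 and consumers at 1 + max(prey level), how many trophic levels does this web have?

Producers (level 1): sp8, sp4.
sp4 → sp10 → sp1 → sp5 → sp2 → sp6 gives sp6 level 6.
No species has a prey at level 6, so no species reaches level 7.

6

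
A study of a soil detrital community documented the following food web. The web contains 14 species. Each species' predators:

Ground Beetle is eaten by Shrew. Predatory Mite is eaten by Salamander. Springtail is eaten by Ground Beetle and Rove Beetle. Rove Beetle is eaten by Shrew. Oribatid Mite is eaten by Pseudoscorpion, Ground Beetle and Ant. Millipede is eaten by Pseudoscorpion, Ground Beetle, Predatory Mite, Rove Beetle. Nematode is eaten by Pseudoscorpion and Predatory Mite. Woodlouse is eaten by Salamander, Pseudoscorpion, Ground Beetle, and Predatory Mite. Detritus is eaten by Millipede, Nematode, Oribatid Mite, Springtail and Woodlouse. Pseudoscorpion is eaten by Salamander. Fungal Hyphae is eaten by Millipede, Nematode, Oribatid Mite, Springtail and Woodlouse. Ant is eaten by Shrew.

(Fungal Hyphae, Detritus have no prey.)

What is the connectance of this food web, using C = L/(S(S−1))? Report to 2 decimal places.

The web has S = 14 species and L = 30 feeding links.
C = L / (S(S−1)) = 30 / 182 = 0.1648 ≈ 0.16.

C = 0.16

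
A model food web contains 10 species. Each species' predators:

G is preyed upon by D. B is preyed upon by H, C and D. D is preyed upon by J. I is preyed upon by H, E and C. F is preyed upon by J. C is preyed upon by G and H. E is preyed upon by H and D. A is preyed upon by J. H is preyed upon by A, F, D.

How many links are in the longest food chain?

4 links

One longest chain: B → C → H → F → J.
It has 5 species and 4 links.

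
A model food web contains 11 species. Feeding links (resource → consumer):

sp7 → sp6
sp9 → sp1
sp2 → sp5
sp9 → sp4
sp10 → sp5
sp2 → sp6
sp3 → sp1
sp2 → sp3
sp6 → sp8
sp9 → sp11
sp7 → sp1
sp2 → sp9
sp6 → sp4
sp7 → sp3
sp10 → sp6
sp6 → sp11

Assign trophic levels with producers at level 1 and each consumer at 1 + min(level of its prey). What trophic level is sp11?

sp2 is a producer → level 1.
sp9 eats sp2 → level 2.
sp11 eats sp9 → level 3.
No prey of sp11 is below level 2, so 3 is the minimum.

Trophic level 3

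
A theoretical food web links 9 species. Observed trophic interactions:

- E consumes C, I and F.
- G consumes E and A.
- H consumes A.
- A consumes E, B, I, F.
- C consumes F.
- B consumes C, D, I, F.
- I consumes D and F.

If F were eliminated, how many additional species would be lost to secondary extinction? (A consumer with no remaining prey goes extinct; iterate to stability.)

1

Remove F.
Round 1: C (all prey gone) → extinct.
No further losses. Total secondary extinctions: 1.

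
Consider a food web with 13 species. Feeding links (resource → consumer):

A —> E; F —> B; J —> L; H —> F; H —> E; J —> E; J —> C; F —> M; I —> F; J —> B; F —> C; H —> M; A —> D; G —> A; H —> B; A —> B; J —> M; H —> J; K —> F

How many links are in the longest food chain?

2 links

One longest chain: H → J → M.
It has 3 species and 2 links.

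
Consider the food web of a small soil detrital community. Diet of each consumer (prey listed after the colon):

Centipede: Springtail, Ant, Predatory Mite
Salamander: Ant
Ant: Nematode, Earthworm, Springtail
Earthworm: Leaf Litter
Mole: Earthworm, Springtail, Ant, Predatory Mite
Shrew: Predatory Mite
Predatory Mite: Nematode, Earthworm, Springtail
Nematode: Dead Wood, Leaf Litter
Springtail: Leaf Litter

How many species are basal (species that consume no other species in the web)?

Basal species (no prey listed): Dead Wood, Leaf Litter.
Count: 2.

2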